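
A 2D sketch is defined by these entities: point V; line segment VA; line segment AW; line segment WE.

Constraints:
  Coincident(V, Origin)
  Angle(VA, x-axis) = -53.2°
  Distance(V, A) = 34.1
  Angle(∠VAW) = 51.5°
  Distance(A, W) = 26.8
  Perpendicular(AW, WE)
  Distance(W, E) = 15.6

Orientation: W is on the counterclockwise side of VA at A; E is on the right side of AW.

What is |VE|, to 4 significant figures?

42.65

V is at the origin; VA runs at -53.2° with length 34.1, so A = 34.1·(cos -53.2°, sin -53.2°) = (20.43, -27.30). ∠VAW = 51.5°, so AW runs at -53.2° + (180° − 51.5°) = 75.30° from the x-axis; with |AW| = 26.8, W = A + 26.8·(cos 75.30°, sin 75.30°) = (27.23, -1.382). The perpendicularity gives WE at right angles to AW; with |WE| = 15.6 on the right of AW, E = W + 15.6·(0.9673, -0.2538) = (42.32, -5.341). Then |VE| = |E − V| = 42.65.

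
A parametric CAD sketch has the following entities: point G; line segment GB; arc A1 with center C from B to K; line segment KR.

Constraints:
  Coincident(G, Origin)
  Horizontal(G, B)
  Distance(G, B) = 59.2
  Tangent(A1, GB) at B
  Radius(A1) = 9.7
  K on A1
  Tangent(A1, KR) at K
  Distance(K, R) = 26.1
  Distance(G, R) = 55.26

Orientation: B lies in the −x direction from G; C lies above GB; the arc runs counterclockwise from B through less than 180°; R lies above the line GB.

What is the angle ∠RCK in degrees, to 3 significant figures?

69.6°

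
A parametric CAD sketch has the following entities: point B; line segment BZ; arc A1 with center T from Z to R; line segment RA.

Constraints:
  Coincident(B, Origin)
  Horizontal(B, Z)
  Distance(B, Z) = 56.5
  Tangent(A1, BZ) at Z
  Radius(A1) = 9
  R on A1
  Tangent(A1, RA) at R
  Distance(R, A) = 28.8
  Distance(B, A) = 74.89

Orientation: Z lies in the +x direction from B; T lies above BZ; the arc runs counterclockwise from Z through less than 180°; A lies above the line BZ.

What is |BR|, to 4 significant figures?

66.15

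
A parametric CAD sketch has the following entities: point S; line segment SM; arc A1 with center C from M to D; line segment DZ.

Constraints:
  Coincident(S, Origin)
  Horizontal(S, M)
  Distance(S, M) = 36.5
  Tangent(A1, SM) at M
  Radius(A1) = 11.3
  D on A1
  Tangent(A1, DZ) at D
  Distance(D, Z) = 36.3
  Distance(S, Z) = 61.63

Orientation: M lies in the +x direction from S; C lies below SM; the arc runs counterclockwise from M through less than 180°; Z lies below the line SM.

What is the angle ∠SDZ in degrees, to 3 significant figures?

138°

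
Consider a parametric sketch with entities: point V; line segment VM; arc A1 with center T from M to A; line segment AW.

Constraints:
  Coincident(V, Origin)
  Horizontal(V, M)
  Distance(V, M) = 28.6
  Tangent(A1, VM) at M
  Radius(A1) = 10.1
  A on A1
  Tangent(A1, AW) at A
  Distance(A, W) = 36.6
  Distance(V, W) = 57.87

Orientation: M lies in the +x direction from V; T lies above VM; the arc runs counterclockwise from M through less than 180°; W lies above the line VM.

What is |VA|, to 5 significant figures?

40.317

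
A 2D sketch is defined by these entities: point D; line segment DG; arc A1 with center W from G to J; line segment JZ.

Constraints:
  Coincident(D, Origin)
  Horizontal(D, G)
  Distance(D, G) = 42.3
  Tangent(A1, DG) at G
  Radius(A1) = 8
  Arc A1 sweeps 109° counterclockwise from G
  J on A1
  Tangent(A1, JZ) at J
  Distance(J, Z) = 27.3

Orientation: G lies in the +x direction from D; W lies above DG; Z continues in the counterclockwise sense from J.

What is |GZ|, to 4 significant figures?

36.44

D is at the origin; D and G share the same y with |DG| = 42.3 and G on the +x side, so G = (42.30, 0.000). The tangent condition forces WG to be normal to DG, so W = G + (0, 8) = (42.30, 8.000). On A1, G sits at bearing -90° from W; a 109° counterclockwise sweep puts J at bearing 19°, so J = W + 8.0·(cos 19°, sin 19°) = (49.86, 10.60). Tangency of A1 to JZ means the radius WJ is perpendicular to JZ, so JZ runs along (−sin 19°, cos 19°); with |JZ| = 27.3, Z = (40.98, 36.42). Then |GZ| = |Z − G| = 36.44.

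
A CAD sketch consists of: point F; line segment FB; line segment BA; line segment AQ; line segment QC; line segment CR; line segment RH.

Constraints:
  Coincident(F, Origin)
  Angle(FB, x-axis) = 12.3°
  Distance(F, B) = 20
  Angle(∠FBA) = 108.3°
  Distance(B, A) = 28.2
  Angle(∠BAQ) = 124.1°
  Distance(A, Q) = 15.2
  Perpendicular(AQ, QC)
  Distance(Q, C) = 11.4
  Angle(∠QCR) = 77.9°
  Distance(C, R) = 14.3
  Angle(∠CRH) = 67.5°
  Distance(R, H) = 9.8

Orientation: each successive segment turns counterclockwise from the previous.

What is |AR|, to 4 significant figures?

8.490

F is at the origin; FB runs at 12.3° with length 20.0, so B = (19.54, 4.261). ∠FBA = 108.3° gives BA at 84.00° from the x-axis; with |BA| = 28.2, A = (22.49, 32.31). ∠BAQ = 124.1° gives AQ at 139.9° from the x-axis; with |AQ| = 15.2, Q = (10.86, 42.10). AQ is perpendicular to QC, so QC runs at -130.1°; with |QC| = 11.4, C = (3.519, 33.38). ∠QCR = 77.9° gives CR at -28.00° from the x-axis; with |CR| = 14.3, R = (16.14, 26.66). Then |AR| = |R − A| = 8.490.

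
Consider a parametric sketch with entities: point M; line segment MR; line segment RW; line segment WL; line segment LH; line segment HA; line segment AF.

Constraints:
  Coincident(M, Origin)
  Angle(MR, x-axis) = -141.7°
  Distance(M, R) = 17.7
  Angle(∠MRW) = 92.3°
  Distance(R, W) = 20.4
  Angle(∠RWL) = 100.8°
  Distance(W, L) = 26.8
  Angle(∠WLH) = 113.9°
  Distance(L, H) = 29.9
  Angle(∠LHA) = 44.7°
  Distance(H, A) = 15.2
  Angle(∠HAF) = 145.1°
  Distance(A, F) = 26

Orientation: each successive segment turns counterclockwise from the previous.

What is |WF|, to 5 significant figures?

10.337

∠LHA = 44.7° gives HA at -133.40° from the x-axis; with |HA| = 15.2, A = (11.228, 2.7852). ∠HAF = 145.1° gives AF at -98.500° from the x-axis; with |AF| = 26.0, F = (7.3845, -22.929). Then |WF| = |F − W| = 10.337.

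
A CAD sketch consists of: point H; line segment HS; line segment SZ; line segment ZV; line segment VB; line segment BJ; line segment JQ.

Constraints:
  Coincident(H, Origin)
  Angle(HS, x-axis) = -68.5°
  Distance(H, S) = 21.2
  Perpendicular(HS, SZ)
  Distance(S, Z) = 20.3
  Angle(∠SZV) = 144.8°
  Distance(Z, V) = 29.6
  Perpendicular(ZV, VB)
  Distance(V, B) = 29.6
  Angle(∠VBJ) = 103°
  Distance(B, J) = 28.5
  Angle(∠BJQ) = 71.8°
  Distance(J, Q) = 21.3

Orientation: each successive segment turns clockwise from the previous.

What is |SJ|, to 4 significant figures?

30.50

H is at the origin; HS runs at -68.5° with length 21.2, so S = (7.770, -19.72). HS is perpendicular to SZ, so SZ runs at -158.5°; with |SZ| = 20.3, Z = (-11.12, -27.16). ∠SZV = 144.8° gives ZV at 166.3° from the x-axis; with |ZV| = 29.6, V = (-39.88, -20.15). The perpendicularity gives VB at right angles to ZV, so VB runs at 76.30°; with |VB| = 29.6, B = (-32.87, 8.603). ∠VBJ = 103.0° gives BJ at -0.7000° from the x-axis; with |BJ| = 28.5, J = (-4.367, 8.255). Then |SJ| = |J − S| = 30.50.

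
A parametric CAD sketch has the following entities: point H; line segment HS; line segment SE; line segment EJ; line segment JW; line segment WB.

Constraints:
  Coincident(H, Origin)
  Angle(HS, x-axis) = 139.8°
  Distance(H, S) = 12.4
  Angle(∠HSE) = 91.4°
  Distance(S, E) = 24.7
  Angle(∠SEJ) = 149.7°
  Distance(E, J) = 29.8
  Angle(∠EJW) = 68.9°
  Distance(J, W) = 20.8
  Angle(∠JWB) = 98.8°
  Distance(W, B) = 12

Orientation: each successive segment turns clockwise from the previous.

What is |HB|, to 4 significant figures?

26.72

∠EJW = 68.9° gives JW at -90.20° from the x-axis; with |JW| = 20.8, W = (33.77, 17.08). ∠JWB = 98.8° gives WB at -171.4° from the x-axis; with |WB| = 12.0, B = (21.91, 15.29). Then |HB| = |B − H| = 26.72.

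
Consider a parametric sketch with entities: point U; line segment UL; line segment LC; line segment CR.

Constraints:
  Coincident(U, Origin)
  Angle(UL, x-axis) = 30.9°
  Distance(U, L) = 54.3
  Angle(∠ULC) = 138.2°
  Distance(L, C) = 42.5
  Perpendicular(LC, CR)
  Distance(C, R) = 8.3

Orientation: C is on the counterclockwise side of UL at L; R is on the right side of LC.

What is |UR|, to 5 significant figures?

94.155

U is at the origin; UL runs at 30.9° with length 54.3, so L = 54.3·(cos 30.9°, sin 30.9°) = (46.593, 27.885). ∠ULC = 138.2°, so LC runs at 30.9° + (180° − 138.2°) = 72.700° from the x-axis; with |LC| = 42.5, C = L + 42.5·(cos 72.700°, sin 72.700°) = (59.231, 68.463). LC is perpendicular to CR; with |CR| = 8.3 on the right of LC, R = C + 8.3·(0.95476, -0.29737) = (67.156, 65.994). Then |UR| = |R − U| = 94.155.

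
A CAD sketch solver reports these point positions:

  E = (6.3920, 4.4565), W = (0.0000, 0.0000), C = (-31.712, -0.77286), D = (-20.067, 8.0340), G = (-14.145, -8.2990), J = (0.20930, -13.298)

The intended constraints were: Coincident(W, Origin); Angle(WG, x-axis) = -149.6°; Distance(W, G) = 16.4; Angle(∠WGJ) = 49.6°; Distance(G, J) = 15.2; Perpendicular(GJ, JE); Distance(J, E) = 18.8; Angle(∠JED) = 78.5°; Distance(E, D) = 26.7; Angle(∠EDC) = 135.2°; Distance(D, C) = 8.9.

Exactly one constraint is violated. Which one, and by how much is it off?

Distance(D, C) = 8.9 — off by 5.70.

W = (0.00, 0.00) ✓; WG at -149.6° ✓; |WG| = 16.40 ✓; ∠WGJ = 49.60° ✓; |GJ| = 15.20 ✓; ∠(GJ, JE) = 90.00° ✓; |JE| = 18.80 ✓; ∠JED = 78.50° ✓; |ED| = 26.70 ✓; ∠EDC = 135.2° ✓; |DC| = 14.60 ✗.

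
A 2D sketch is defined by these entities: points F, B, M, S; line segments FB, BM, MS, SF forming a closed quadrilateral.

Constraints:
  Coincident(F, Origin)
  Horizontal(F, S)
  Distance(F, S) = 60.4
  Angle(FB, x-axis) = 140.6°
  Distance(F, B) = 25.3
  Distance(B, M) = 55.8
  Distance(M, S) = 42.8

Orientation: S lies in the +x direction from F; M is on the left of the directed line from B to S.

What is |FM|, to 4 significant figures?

47.25

F is at the origin; FS is horizontal with |FS| = 60.4 and S in +x, so S = (60.4, 0). FB runs at 140.6° with |FB| = 25.3, so B = (-19.55, 16.06). M is determined by |BM| = 55.8 and |MS| = 42.8 together: it lies at the intersection of circle(B, 55.8) and circle(S, 42.8). With |BS| = 81.55, the foot of the radical line on BS is 48.63 from B and the perpendicular offset is √(55.8² − 48.63²) = 27.36. Taking the left-of-BS solution: M = (33.52, 33.30).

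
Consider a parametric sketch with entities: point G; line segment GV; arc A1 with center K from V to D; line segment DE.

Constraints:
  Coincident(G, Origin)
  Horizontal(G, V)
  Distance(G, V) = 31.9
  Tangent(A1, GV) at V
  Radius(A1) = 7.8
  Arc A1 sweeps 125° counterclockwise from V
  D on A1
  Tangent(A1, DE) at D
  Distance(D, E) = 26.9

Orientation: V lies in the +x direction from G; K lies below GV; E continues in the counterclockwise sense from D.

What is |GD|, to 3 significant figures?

28.3

G is at the origin; GV is horizontal with |GV| = 31.9 and V on the +x side, so V = (31.9, 0.00). Since A1 is tangent to GV there, KV ⟂ GV, so K = V + (0, -7.8) = (31.9, -7.80). On A1, V sits at bearing 90° from K; a 125° counterclockwise sweep puts D at bearing 215°, so D = K + 7.8·(cos 215°, sin 215°) = (25.5, -12.3). Then |GD| = |D − G| = 28.3.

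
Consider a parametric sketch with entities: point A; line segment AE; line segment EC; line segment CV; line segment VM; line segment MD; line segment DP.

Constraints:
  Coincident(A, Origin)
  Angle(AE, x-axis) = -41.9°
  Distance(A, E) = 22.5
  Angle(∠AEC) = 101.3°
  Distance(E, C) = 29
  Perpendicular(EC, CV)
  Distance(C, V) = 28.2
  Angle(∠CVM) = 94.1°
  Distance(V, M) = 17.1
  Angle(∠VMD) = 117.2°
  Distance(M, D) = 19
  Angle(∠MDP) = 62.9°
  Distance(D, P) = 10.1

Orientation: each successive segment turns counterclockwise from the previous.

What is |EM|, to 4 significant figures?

31.75

A is at the origin; AE runs at -41.9° with length 22.5, so E = (16.75, -15.03). ∠AEC = 101.3° gives EC at 36.80° from the x-axis; with |EC| = 29.0, C = (39.97, 2.345). EC ⟂ CV, so CV runs at 126.8°; with |CV| = 28.2, V = (23.08, 24.93). ∠CVM = 94.1° gives VM at -147.3° from the x-axis; with |VM| = 17.1, M = (8.686, 15.69). Then |EM| = |M − E| = 31.75.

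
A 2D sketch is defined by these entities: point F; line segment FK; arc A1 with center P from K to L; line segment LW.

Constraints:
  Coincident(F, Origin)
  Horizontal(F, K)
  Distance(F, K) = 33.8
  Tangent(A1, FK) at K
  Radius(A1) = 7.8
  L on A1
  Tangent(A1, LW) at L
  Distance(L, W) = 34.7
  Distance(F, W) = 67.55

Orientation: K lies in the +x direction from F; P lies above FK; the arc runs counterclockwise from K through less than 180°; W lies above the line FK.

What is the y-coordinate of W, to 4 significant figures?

32.90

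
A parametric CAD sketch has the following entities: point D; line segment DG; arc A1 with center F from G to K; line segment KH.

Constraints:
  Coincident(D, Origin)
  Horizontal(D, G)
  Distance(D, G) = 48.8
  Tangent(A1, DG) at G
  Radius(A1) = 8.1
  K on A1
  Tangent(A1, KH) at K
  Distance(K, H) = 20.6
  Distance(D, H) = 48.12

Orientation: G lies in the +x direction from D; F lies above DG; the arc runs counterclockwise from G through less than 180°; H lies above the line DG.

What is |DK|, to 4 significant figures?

56.08

Checks: D.y = 0.00, G.y = 0.00 ✓; |FK| = 8.100 ✓; ∠(FK, KH) = 90.00° ✓; |KH| = 20.60 ✓; |DH| = 48.12 ✓.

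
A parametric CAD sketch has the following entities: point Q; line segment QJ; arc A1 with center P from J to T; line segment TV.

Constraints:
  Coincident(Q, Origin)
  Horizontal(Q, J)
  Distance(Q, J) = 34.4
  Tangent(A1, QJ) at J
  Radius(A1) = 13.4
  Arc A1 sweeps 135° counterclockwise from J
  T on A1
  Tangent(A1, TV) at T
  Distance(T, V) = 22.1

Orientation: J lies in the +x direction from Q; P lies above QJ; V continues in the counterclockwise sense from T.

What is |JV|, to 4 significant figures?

38.99

On A1, J sits at bearing -90° from P; a 135° counterclockwise sweep puts T at bearing 45°, so T = P + 13.4·(cos 45°, sin 45°) = (43.88, 22.88). The tangent condition forces PT to be normal to TV, so TV runs along (−sin 45°, cos 45°); with |TV| = 22.1, V = (28.25, 38.50). Then |JV| = |V − J| = 38.99.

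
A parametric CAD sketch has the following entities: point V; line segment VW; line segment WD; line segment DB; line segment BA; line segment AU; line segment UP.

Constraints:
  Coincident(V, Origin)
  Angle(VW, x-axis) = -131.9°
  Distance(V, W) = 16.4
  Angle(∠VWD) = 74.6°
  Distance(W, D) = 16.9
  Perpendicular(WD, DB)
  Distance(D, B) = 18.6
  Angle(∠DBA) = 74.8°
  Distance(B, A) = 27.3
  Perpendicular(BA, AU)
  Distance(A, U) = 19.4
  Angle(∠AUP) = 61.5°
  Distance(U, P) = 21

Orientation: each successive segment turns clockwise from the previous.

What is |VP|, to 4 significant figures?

10.75

The perpendicularity gives AU at right angles to BA, so AU runs at -162.5°; with |AU| = 19.4, U = (-14.72, -19.81). ∠AUP = 61.5° gives UP at 79.00° from the x-axis; with |UP| = 21.0, P = (-10.72, 0.8073). Then |VP| = |P − V| = 10.75.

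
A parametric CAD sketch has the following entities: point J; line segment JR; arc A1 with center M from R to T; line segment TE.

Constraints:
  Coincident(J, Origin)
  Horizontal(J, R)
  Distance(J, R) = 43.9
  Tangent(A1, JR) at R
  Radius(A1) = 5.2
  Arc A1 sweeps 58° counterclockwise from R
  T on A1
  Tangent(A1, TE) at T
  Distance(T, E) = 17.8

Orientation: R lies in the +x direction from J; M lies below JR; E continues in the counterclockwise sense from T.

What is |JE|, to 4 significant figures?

34.80

J is at the origin; JR is horizontal with |JR| = 43.9 and R on the +x side, so R = (43.90, 0.000). A1 meets JR tangentially, so MR is at right angles to JR, so M = R + (0, -5.2) = (43.90, -5.200). On A1, R sits at bearing 90° from M; a 58° counterclockwise sweep puts T at bearing 148°, so T = M + 5.2·(cos 148°, sin 148°) = (39.49, -2.444). Since A1 is tangent to TE there, MT ⟂ TE, so TE runs along (−sin 148°, cos 148°); with |TE| = 17.8, E = (30.06, -17.54). Then |JE| = |E − J| = 34.80.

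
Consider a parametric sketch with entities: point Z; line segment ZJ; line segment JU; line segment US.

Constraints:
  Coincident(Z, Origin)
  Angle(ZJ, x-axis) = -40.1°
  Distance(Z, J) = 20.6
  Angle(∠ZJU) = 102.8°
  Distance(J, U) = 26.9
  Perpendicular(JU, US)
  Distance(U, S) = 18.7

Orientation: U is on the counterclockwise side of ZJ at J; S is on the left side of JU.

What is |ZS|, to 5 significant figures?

31.495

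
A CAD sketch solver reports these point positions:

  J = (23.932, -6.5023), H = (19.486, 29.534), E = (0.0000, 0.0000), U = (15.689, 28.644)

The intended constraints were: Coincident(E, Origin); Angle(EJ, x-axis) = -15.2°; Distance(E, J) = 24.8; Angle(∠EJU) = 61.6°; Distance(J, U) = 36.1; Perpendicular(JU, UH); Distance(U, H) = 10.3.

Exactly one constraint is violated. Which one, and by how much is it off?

Distance(U, H) = 10.3 — off by 6.40.

E = (0.00, 0.00) ✓; EJ at -15.20° ✓; |EJ| = 24.80 ✓; ∠EJU = 61.60° ✓; |JU| = 36.10 ✓; ∠(JU, UH) = 90.01° ✓; |UH| = 3.900 ✗.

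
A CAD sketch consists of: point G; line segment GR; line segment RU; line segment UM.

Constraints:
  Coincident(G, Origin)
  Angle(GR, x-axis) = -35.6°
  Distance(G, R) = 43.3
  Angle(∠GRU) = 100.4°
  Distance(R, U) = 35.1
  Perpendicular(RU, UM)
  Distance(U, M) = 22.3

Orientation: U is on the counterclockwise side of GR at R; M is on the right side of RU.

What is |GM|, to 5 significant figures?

77.797

∠GRU = 100.4°, so RU runs at -35.6° + (180° − 100.4°) = 44.000° from the x-axis; with |RU| = 35.1, U = R + 35.1·(cos 44.000°, sin 44.000°) = (60.456, -0.82342). RU ⟂ UM; with |UM| = 22.3 on the right of RU, M = U + 22.3·(0.69466, -0.71934) = (75.947, -16.865). Then |GM| = |M − G| = 77.797.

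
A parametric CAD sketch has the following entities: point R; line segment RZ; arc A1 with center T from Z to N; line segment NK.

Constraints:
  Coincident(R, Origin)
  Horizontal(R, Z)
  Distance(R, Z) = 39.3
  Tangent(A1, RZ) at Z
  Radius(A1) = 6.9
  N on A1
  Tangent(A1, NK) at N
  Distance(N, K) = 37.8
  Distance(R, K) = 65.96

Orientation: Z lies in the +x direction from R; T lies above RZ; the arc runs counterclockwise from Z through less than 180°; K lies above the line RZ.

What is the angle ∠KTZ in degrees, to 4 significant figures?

165.2°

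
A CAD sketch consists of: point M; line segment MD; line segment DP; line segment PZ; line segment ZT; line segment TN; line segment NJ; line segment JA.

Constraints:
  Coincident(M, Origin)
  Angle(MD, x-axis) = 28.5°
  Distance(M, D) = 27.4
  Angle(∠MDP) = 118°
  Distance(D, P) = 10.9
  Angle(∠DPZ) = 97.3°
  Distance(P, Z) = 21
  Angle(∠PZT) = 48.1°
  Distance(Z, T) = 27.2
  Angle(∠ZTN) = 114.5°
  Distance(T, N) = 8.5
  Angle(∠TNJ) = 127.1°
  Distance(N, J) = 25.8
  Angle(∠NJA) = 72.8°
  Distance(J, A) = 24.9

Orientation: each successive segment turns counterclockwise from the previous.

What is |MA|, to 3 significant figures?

35.8

M is at the origin; MD runs at 28.5° with length 27.4, so D = (24.1, 13.1). ∠MDP = 118.0° gives DP at 90.5° from the x-axis; with |DP| = 10.9, P = (24.0, 24.0). ∠DPZ = 97.3° gives PZ at 173° from the x-axis; with |PZ| = 21.0, Z = (3.13, 26.5). ∠PZT = 48.1° gives ZT at -54.9° from the x-axis; with |ZT| = 27.2, T = (18.8, 4.21). ∠ZTN = 114.5° gives TN at 10.6° from the x-axis; with |TN| = 8.5, N = (27.1, 5.77). ∠TNJ = 127.1° gives NJ at 63.5° from the x-axis; with |NJ| = 25.8, J = (38.6, 28.9). ∠NJA = 72.8° gives JA at 171° from the x-axis; with |JA| = 24.9, A = (14.1, 32.9). Then |MA| = |A − M| = 35.8.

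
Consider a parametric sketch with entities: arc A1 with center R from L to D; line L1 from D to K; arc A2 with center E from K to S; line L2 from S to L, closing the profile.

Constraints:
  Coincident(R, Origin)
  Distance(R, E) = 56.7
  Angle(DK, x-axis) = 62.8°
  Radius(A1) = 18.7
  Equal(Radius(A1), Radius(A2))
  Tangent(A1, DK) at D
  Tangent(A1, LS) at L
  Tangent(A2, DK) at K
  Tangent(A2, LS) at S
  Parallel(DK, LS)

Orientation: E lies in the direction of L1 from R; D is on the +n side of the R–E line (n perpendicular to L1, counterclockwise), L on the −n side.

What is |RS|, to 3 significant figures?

59.7

The slot axis is L1's direction at 62.8°, so u = (cos 62.8°, sin 62.8°) = (0.457, 0.889) and n = (−sin 62.8°, cos 62.8°) = (-0.889, 0.457). R is at the origin and E lies 56.7 along u from R, so E = 56.7·u = (25.9, 50.4). Tangency of A1 to both parallel lines with radius 18.7 puts D and L at R ± 18.7·n: D = (-16.6, 8.55), L = (16.6, -8.55). Equal radii place K and S the same way about E: K = E + 18.7·n = (9.29, 59.0), S = E − 18.7·n = (42.5, 41.9). Then |RS| = |S − R| = 59.7.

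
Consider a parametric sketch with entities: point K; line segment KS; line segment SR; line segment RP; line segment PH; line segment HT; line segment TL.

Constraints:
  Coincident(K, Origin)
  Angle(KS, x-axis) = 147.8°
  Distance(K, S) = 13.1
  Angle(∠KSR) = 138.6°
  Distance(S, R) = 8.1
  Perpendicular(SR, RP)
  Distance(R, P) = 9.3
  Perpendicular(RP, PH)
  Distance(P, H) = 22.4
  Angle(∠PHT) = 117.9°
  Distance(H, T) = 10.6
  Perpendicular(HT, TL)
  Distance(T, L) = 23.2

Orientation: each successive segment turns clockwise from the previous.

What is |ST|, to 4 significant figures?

19.26

RP is perpendicular to PH, so PH runs at -73.60°; with |PH| = 22.4, H = (1.874, -4.112). ∠PHT = 117.9° gives HT at -135.7° from the x-axis; with |HT| = 10.6, T = (-5.712, -11.51). Then |ST| = |T − S| = 19.26.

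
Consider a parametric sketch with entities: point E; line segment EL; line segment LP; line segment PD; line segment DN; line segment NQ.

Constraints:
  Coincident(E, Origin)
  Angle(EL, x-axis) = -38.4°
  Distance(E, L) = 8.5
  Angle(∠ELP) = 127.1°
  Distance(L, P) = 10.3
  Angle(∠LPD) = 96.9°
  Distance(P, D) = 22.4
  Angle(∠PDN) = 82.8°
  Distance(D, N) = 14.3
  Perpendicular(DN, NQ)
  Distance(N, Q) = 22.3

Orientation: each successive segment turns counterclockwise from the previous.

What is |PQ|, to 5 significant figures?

11.493

E is at the origin; EL runs at -38.4° with length 8.5, so L = (6.6614, -5.2798). ∠ELP = 127.1° gives LP at 14.500° from the x-axis; with |LP| = 10.3, P = (16.633, -2.7008). ∠LPD = 96.9° gives PD at 97.600° from the x-axis; with |PD| = 22.4, D = (13.671, 19.502). ∠PDN = 82.8° gives DN at -165.20° from the x-axis; with |DN| = 14.3, N = (-0.15480, 15.850). The perpendicularity gives NQ at right angles to DN, so NQ runs at -75.200°; with |NQ| = 22.3, Q = (5.5416, -5.7106). Then |PQ| = |Q − P| = 11.493.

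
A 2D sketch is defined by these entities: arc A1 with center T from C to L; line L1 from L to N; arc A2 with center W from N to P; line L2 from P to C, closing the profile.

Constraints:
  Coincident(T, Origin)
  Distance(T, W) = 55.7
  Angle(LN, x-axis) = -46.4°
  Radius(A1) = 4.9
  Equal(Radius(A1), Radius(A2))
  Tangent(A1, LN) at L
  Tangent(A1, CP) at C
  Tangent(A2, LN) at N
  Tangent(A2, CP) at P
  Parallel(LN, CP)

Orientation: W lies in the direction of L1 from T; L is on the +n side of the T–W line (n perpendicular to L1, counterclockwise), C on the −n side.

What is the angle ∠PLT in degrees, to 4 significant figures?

80.02°

Tangency of A1 to both parallel lines with radius 4.9 puts L and C at T ± 4.9·n: L = (3.548, 3.379), C = (-3.548, -3.379). Equal radii place N and P the same way about W: N = W + 4.9·n = (41.96, -36.96), P = W − 4.9·n = (34.86, -43.72). Then cos ∠PLT = LP·LT / (|LP||LT|), giving 80.02°.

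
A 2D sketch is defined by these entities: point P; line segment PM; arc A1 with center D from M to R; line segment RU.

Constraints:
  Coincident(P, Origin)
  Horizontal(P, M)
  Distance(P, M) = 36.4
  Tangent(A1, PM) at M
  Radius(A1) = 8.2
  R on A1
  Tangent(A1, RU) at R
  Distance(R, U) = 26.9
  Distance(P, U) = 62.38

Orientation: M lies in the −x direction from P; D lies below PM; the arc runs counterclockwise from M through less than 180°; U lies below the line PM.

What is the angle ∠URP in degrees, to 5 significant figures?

121.03°

Checks: |DM| = 8.200 ✓; |DR| = 8.200 ✓; ∠(DR, RU) = 90.00° ✓; |RU| = 26.90 ✓; |PU| = 62.38 ✓.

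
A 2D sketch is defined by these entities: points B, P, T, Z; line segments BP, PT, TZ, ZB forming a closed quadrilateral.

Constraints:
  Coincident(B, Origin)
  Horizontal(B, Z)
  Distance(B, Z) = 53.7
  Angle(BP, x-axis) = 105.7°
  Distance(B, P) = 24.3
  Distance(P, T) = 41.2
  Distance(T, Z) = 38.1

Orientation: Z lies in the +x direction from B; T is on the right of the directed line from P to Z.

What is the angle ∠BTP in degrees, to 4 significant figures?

23.71°

Checks: |PT| = 41.20 ✓; |TZ| = 38.10 ✓.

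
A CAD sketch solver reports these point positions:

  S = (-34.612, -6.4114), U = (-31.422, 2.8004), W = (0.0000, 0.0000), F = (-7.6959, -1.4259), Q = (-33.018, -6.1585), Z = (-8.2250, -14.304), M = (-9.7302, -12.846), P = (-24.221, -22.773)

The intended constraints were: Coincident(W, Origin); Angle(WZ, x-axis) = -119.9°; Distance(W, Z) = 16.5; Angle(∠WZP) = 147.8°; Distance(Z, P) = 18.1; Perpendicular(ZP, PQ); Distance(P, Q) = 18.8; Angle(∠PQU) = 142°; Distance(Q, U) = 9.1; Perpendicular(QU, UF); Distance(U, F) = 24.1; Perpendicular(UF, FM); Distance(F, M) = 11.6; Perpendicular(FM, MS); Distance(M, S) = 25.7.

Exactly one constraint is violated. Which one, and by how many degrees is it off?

Perpendicular(FM, MS) — off by 4.40°.

W = (0.00, 0.00) ✓; WZ at -119.9° ✓; |WZ| = 16.50 ✓; ∠WZP = 147.8° ✓; |ZP| = 18.10 ✓; ∠(ZP, PQ) = 90.00° ✓; |PQ| = 18.80 ✓; ∠PQU = 142.0° ✓; |QU| = 9.100 ✓; ∠(QU, UF) = 90.00° ✓; |UF| = 24.10 ✓; ∠(UF, FM) = 90.00° ✓; |FM| = 11.60 ✓; ∠(FM, MS) = 94.40° ✗; |MS| = 25.70 ✓.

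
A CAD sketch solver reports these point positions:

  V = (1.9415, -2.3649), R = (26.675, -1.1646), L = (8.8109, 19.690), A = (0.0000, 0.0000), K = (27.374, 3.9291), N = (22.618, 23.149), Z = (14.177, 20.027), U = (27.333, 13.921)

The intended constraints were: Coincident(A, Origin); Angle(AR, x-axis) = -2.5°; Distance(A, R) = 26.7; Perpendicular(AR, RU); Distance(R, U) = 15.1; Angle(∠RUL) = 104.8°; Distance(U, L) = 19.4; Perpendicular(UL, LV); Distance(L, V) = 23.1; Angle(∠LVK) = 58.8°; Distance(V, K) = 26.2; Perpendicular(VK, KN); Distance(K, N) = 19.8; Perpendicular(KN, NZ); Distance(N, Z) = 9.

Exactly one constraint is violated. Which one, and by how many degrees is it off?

Perpendicular(KN, NZ) — off by 6.40°.

A = (0.00, 0.00) ✓; AR at -2.500° ✓; |AR| = 26.70 ✓; ∠(AR, RU) = 90.00° ✓; |RU| = 15.10 ✓; ∠RUL = 104.8° ✓; |UL| = 19.40 ✓; ∠(UL, LV) = 90.00° ✓; |LV| = 23.10 ✓; ∠LVK = 58.80° ✓; |VK| = 26.20 ✓; ∠(VK, KN) = 90.00° ✓; |KN| = 19.80 ✓; ∠(KN, NZ) = 96.40° ✗; |NZ| = 9.000 ✓.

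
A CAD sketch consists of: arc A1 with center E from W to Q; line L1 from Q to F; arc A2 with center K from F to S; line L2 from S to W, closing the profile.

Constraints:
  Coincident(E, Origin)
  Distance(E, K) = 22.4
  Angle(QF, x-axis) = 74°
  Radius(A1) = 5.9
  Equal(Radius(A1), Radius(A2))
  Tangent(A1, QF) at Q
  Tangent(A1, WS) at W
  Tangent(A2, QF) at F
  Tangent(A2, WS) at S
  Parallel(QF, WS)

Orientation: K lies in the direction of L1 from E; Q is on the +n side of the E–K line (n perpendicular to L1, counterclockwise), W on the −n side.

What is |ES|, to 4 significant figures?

23.16

Tangency of A1 to both parallel lines with radius 5.9 puts Q and W at E ± 5.9·n: Q = (-5.671, 1.626), W = (5.671, -1.626). Equal radii place F and S the same way about K: F = K + 5.9·n = (0.5028, 23.16), S = K − 5.9·n = (11.85, 19.91). Then |ES| = |S − E| = 23.16.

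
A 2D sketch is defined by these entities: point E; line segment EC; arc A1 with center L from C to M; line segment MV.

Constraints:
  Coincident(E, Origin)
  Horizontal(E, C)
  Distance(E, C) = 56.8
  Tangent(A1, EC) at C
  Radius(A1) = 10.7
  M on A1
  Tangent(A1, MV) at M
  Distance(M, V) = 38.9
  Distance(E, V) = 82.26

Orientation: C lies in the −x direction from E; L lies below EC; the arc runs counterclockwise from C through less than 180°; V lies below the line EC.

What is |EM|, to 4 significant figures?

68.43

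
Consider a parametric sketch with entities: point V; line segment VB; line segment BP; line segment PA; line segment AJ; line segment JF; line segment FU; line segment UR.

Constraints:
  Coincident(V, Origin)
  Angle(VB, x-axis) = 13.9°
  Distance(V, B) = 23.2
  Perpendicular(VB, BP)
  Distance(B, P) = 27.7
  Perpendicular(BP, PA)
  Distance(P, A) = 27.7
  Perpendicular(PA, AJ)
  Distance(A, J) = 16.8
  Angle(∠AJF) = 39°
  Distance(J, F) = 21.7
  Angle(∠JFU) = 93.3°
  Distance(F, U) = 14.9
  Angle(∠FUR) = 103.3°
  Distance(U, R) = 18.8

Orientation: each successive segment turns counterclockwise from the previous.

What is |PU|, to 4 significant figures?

27.02

∠AJF = 39.0° gives JF at 64.90° from the x-axis; with |JF| = 21.7, F = (2.218, 29.15). ∠JFU = 93.3° gives FU at 151.6° from the x-axis; with |FU| = 14.9, U = (-10.89, 36.24). Then |PU| = |U − P| = 27.02.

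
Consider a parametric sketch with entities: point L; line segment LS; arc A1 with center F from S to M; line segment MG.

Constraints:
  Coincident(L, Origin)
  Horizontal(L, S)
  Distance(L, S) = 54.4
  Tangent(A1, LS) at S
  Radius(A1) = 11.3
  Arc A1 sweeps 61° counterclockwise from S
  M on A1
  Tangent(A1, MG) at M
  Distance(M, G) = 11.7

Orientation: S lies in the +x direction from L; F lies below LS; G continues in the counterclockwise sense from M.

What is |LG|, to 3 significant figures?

42.0

On A1, S sits at bearing 90° from F; a 61° counterclockwise sweep puts M at bearing 151°, so M = F + 11.3·(cos 151°, sin 151°) = (44.5, -5.82). A1 meets MG tangentially, so FM is at right angles to MG, so MG runs along (−sin 151°, cos 151°); with |MG| = 11.7, G = (38.8, -16.1). Then |LG| = |G − L| = 42.0.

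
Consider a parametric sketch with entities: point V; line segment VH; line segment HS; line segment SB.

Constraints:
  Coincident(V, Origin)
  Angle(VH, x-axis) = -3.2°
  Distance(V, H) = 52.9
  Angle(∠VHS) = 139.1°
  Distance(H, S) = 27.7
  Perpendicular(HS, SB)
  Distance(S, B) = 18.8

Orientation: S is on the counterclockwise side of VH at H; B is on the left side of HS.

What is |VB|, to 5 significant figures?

69.512

V is at the origin; VH runs at -3.2° with length 52.9, so H = 52.9·(cos -3.2°, sin -3.2°) = (52.818, -2.9530). ∠VHS = 139.1°, so HS runs at -3.2° + (180° − 139.1°) = 37.700° from the x-axis; with |HS| = 27.7, S = H + 27.7·(cos 37.700°, sin 37.700°) = (74.734, 13.986). HS ⟂ SB; with |SB| = 18.8 on the left of HS, B = S + 18.8·(-0.61153, 0.79122) = (63.238, 28.861). Then |VB| = |B − V| = 69.512.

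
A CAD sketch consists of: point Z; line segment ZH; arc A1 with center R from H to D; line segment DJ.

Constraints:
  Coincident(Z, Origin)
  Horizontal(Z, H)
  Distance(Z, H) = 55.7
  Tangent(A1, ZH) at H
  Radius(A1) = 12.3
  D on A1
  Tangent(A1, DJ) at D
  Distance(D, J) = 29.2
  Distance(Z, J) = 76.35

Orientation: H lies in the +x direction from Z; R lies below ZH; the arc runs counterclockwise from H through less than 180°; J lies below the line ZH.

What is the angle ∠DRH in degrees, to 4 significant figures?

126.2°

Checks: |ZH| = 55.70 ✓; |RD| = 12.30 ✓; ∠(RD, DJ) = 90.00° ✓; |DJ| = 29.20 ✓; |ZJ| = 76.35 ✓.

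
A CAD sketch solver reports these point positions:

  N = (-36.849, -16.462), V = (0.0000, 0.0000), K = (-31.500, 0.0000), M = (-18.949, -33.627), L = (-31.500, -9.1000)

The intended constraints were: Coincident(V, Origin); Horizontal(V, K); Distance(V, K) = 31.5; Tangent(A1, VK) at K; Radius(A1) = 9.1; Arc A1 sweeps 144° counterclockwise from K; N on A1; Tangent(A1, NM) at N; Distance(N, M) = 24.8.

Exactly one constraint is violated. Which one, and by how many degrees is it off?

Tangent(A1, NM) at N — off by 7.80°.

V = (0.00, 0.00) ✓; V.y = 0.00, K.y = 0.00 ✓; |VK| = 31.50 ✓; ∠(LK, KV) = 90.00° ✓; |LK| = 9.100 ✓; bearing(L→N) − bearing(L→K) = 144.0° ✓; |LN| = 9.100 ✓; ∠(LN, NM) = 97.80° ✗; |NM| = 24.80 ✓.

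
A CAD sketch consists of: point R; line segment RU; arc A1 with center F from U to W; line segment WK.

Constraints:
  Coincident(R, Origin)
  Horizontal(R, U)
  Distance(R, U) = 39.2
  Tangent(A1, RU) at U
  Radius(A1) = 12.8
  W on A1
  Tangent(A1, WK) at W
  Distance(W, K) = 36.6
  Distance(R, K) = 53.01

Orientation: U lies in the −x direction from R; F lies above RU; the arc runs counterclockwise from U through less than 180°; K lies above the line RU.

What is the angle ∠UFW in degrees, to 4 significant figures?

84.12°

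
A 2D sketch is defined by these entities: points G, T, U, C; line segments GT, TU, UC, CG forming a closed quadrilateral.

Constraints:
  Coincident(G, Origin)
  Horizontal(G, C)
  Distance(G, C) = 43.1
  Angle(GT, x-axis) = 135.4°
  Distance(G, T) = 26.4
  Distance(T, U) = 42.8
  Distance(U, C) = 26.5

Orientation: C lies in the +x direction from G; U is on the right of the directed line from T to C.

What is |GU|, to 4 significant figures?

17.72

G is at the origin; GC is horizontal with |GC| = 43.1 and C in +x, so C = (43.1, 0). GT runs at 135.4° with |GT| = 26.4, so T = (-18.80, 18.54). U is determined by |TU| = 42.8 and |UC| = 26.5 together: it lies at the intersection of circle(T, 42.8) and circle(C, 26.5). With |TC| = 64.61, the foot of the radical line on TC is 41.05 from T and the perpendicular offset is √(42.8² − 41.05²) = 12.12. Taking the right-of-TC solution: U = (17.05, -4.850).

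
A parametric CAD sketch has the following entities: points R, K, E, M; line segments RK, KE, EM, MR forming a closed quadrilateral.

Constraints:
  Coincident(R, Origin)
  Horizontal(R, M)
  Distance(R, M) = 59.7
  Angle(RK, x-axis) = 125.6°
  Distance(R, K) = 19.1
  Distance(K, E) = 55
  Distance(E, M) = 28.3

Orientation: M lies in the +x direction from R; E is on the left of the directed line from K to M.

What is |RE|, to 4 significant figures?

49.13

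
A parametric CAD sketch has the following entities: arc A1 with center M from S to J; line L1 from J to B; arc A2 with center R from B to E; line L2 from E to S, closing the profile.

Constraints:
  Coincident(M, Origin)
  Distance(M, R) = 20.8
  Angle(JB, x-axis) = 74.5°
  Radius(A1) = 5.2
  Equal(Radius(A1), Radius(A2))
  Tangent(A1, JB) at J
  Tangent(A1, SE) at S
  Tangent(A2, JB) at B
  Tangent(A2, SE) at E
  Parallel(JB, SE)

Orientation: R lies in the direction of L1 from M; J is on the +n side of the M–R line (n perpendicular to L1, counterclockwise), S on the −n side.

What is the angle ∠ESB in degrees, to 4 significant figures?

26.57°

The slot axis is L1's direction at 74.5°, so u = (cos 74.5°, sin 74.5°) = (0.2672, 0.9636) and n = (−sin 74.5°, cos 74.5°) = (-0.9636, 0.2672). M is at the origin and R lies 20.8 along u from M, so R = 20.8·u = (5.559, 20.04). Tangency of A1 to both parallel lines with radius 5.2 puts J and S at M ± 5.2·n: J = (-5.011, 1.390), S = (5.011, -1.390). Equal radii place B and E the same way about R: B = R + 5.2·n = (0.5477, 21.43), E = R − 5.2·n = (10.57, 18.65). Then cos ∠ESB = SE·SB / (|SE||SB|), giving 26.57°.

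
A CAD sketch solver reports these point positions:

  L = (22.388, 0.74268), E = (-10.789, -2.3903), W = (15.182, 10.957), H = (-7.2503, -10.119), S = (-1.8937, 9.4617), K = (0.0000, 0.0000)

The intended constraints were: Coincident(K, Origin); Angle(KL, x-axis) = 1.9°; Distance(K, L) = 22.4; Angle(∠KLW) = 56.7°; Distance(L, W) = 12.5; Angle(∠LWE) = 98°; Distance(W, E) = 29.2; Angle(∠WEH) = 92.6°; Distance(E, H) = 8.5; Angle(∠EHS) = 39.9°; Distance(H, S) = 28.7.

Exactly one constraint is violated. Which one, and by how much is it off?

Distance(H, S) = 28.7 — off by 8.40.

K = (0.00, 0.00) ✓; KL at 1.900° ✓; |KL| = 22.40 ✓; ∠KLW = 56.70° ✓; |LW| = 12.50 ✓; ∠LWE = 98.00° ✓; |WE| = 29.20 ✓; ∠WEH = 92.60° ✓; |EH| = 8.500 ✓; ∠EHS = 39.90° ✓; |HS| = 20.30 ✗.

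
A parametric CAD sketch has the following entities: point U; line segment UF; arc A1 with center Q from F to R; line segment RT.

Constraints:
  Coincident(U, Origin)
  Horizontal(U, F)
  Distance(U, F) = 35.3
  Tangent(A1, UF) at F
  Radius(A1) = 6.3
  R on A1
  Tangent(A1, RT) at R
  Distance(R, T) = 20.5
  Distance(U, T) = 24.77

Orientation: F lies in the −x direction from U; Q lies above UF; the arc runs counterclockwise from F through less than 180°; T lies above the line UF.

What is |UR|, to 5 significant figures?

30.585

U is at the origin; UF is horizontal with |UF| = 35.3 and F on the −x side, so F = (-35.300, 0.0000). The tangent condition forces QF to be normal to UF, so Q = F + (0, 6.3) = (-35.300, 6.3000). Since QR ⟂ RT (tangency), |QT| = √(6.3² + 20.5²) = 21.446 regardless of where R sits on A1. So T lies on both circle(U, 24.77) and circle(Q, 21.446); the above-UF intersection is T = (-17.208, 17.817). R is the foot of the tangent from T: R = (-30.505, 2.2137).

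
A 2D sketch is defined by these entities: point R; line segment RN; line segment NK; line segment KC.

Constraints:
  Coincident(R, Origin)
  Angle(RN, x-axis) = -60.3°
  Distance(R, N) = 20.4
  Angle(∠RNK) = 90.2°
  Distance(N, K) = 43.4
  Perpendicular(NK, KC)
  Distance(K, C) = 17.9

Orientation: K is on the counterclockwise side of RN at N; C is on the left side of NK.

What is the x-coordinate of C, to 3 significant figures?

39.1

∠RNK = 90.2°, so NK runs at -60.3° + (180° − 90.2°) = 29.5° from the x-axis; with |NK| = 43.4, K = N + 43.4·(cos 29.5°, sin 29.5°) = (47.9, 3.65). NK is perpendicular to KC; with |KC| = 17.9 on the left of NK, C = K + 17.9·(-0.492, 0.870) = (39.1, 19.2). So C.x = 39.1.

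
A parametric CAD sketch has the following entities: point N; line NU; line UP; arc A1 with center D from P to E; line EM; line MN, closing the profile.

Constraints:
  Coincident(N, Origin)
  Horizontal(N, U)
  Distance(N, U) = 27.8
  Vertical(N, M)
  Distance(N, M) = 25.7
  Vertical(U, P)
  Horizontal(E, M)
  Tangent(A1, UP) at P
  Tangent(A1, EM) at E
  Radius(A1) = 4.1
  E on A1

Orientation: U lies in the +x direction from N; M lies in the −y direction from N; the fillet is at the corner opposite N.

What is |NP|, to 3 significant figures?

35.2

The virtual corner opposite N is at (27.8, -25.7). The tangent condition forces DP to be normal to UP and A1 meets EM tangentially, so DE is at right angles to EM, with radius 4.1, so the center D sits 4.1 in from both sides at D = (23.7, -21.6). That places the tangent points at P = (27.8, -21.6) on UP and E = (23.7, -25.7) on EM. Then |NP| = |P − N| = 35.2.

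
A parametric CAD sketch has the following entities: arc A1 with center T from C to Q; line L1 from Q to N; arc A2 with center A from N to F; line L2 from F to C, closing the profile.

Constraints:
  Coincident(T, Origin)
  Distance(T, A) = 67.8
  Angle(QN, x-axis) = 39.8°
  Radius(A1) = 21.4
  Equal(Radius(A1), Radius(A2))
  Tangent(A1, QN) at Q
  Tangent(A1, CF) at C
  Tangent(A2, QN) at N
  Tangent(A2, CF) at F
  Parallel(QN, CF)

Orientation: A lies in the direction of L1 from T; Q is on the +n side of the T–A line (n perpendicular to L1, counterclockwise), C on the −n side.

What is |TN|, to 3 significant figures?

71.1

The slot axis is L1's direction at 39.8°, so u = (cos 39.8°, sin 39.8°) = (0.768, 0.640) and n = (−sin 39.8°, cos 39.8°) = (-0.640, 0.768). T is at the origin and A lies 67.8 along u from T, so A = 67.8·u = (52.1, 43.4). Tangency of A1 to both parallel lines with radius 21.4 puts Q and C at T ± 21.4·n: Q = (-13.7, 16.4), C = (13.7, -16.4). Equal radii place N and F the same way about A: N = A + 21.4·n = (38.4, 59.8), F = A − 21.4·n = (65.8, 27.0). Then |TN| = |N − T| = 71.1.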